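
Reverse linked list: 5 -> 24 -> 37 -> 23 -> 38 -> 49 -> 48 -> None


Step 1: curr=5, set curr.next=prev(None) | reversed so far: 5
Step 2: curr=24, set curr.next=prev(5) | reversed so far: 24 -> 5
Step 3: curr=37, set curr.next=prev(24) | reversed so far: 37 -> 24 -> 5
Step 4: curr=23, set curr.next=prev(37) | reversed so far: 23 -> 37 -> 24 -> 5
Step 5: curr=38, set curr.next=prev(23) | reversed so far: 38 -> 23 -> 37 -> 24 -> 5
Step 6: curr=49, set curr.next=prev(38) | reversed so far: 49 -> 38 -> 23 -> 37 -> 24 -> 5
Step 7: curr=48, set curr.next=prev(49) | reversed so far: 48 -> 49 -> 38 -> 23 -> 37 -> 24 -> 5

48 -> 49 -> 38 -> 23 -> 37 -> 24 -> 5 -> None


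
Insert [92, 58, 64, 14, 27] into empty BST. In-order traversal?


Insert 92: root
Insert 58: L from 92
Insert 64: L from 92 -> R from 58
Insert 14: L from 92 -> L from 58
Insert 27: L from 92 -> L from 58 -> R from 14

In-order: [14, 27, 58, 64, 92]


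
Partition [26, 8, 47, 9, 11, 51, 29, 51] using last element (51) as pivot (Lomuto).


Pivot: 51
  26 <= 51: advance i (no swap)
  8 <= 51: advance i (no swap)
  47 <= 51: advance i (no swap)
  9 <= 51: advance i (no swap)
  11 <= 51: advance i (no swap)
  51 <= 51: advance i (no swap)
  29 <= 51: advance i (no swap)
Place pivot at 7: [26, 8, 47, 9, 11, 51, 29, 51]

Partitioned: [26, 8, 47, 9, 11, 51, 29, 51]


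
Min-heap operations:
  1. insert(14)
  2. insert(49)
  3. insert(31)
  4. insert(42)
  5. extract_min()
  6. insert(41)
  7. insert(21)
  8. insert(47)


insert(14) -> [14]
insert(49) -> [14, 49]
insert(31) -> [14, 49, 31]
insert(42) -> [14, 42, 31, 49]
extract_min()->14, [31, 42, 49]
insert(41) -> [31, 41, 49, 42]
insert(21) -> [21, 31, 49, 42, 41]
insert(47) -> [21, 31, 47, 42, 41, 49]

Final heap: [21, 31, 47, 42, 41, 49]


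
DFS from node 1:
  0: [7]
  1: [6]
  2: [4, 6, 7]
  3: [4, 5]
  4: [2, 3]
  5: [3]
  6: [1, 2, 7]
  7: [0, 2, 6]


Visit 1, push [6]
Visit 6, push [7, 2]
Visit 2, push [7, 4]
Visit 4, push [3]
Visit 3, push [5]
Visit 5, push []
Visit 7, push [0]
Visit 0, push []

DFS order: [1, 6, 2, 4, 3, 5, 7, 0]


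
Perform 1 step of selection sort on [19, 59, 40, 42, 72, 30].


Initial: [19, 59, 40, 42, 72, 30]
Step 1: min=19 at 0
  Swap: [19, 59, 40, 42, 72, 30]

After 1 step: [19, 59, 40, 42, 72, 30]


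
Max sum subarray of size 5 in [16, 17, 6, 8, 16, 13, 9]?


[0:5]: 63
[1:6]: 60
[2:7]: 52

Max: 63 at [0:5]


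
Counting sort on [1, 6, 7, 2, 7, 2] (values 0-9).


Input: [1, 6, 7, 2, 7, 2]
Counts: [0, 1, 2, 0, 0, 0, 1, 2, 0, 0]

Sorted: [1, 2, 2, 6, 7, 7]


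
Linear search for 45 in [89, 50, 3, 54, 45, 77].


i=0: 89!=45
i=1: 50!=45
i=2: 3!=45
i=3: 54!=45
i=4: 45==45 found!

Found at 4, 5 comps


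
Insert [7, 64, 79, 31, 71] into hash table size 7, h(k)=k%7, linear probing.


Insert 7: h=0 -> slot 0
Insert 64: h=1 -> slot 1
Insert 79: h=2 -> slot 2
Insert 31: h=3 -> slot 3
Insert 71: h=1, 3 probes -> slot 4

Table: [7, 64, 79, 31, 71, None, None]


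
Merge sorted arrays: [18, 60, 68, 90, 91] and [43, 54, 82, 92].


Take 18 from A
Take 43 from B
Take 54 from B
Take 60 from A
Take 68 from A
Take 82 from B
Take 90 from A
Take 91 from A

Merged: [18, 43, 54, 60, 68, 82, 90, 91, 92]


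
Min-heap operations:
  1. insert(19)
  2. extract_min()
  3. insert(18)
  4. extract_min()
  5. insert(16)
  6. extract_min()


insert(19) -> [19]
extract_min()->19, []
insert(18) -> [18]
extract_min()->18, []
insert(16) -> [16]
extract_min()->16, []

Final heap: []


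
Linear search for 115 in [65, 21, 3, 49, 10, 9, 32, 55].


i=0: 65!=115
i=1: 21!=115
i=2: 3!=115
i=3: 49!=115
i=4: 10!=115
i=5: 9!=115
i=6: 32!=115
i=7: 55!=115

Not found, 8 comps


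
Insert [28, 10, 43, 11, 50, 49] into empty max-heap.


Insert 28: [28]
Insert 10: [28, 10]
Insert 43: [43, 10, 28]
Insert 11: [43, 11, 28, 10]
Insert 50: [50, 43, 28, 10, 11]
Insert 49: [50, 43, 49, 10, 11, 28]

Final heap: [50, 43, 49, 10, 11, 28]


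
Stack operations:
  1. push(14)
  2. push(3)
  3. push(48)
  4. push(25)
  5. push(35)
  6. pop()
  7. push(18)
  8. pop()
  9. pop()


push(14) -> [14]
push(3) -> [14, 3]
push(48) -> [14, 3, 48]
push(25) -> [14, 3, 48, 25]
push(35) -> [14, 3, 48, 25, 35]
pop()->35, [14, 3, 48, 25]
push(18) -> [14, 3, 48, 25, 18]
pop()->18, [14, 3, 48, 25]
pop()->25, [14, 3, 48]

Final stack: [14, 3, 48]


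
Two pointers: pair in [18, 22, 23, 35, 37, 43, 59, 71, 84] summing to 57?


lo=0(18)+hi=8(84)=102
lo=0(18)+hi=7(71)=89
lo=0(18)+hi=6(59)=77
lo=0(18)+hi=5(43)=61
lo=0(18)+hi=4(37)=55
lo=1(22)+hi=4(37)=59
lo=1(22)+hi=3(35)=57

Yes: 22+35=57


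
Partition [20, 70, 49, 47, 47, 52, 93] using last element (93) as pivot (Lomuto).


Pivot: 93
  20 <= 93: advance i (no swap)
  70 <= 93: advance i (no swap)
  49 <= 93: advance i (no swap)
  47 <= 93: advance i (no swap)
  47 <= 93: advance i (no swap)
  52 <= 93: advance i (no swap)
Place pivot at 6: [20, 70, 49, 47, 47, 52, 93]

Partitioned: [20, 70, 49, 47, 47, 52, 93]


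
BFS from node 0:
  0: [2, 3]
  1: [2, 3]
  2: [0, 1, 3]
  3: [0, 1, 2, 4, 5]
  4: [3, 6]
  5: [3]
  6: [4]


Visit 0, enqueue [2, 3]
Visit 2, enqueue [1]
Visit 3, enqueue [4, 5]
Visit 1, enqueue []
Visit 4, enqueue [6]
Visit 5, enqueue []
Visit 6, enqueue []

BFS order: [0, 2, 3, 1, 4, 5, 6]


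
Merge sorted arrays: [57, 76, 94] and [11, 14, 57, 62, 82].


Take 11 from B
Take 14 from B
Take 57 from A
Take 57 from B
Take 62 from B
Take 76 from A
Take 82 from B

Merged: [11, 14, 57, 57, 62, 76, 82, 94]


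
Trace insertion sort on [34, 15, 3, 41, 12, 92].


Initial: [34, 15, 3, 41, 12, 92]
Insert 15: [15, 34, 3, 41, 12, 92]
Insert 3: [3, 15, 34, 41, 12, 92]
Insert 41: [3, 15, 34, 41, 12, 92]
Insert 12: [3, 12, 15, 34, 41, 92]
Insert 92: [3, 12, 15, 34, 41, 92]

Sorted: [3, 12, 15, 34, 41, 92]


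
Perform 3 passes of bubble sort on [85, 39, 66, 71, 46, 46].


Initial: [85, 39, 66, 71, 46, 46]
Pass 1: [39, 66, 71, 46, 46, 85] (5 swaps)
Pass 2: [39, 66, 46, 46, 71, 85] (2 swaps)
Pass 3: [39, 46, 46, 66, 71, 85] (2 swaps)

After 3 passes: [39, 46, 46, 66, 71, 85]


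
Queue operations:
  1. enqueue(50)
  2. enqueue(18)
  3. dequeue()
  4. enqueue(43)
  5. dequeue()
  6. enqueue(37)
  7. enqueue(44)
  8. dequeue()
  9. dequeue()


enqueue(50) -> [50]
enqueue(18) -> [50, 18]
dequeue()->50, [18]
enqueue(43) -> [18, 43]
dequeue()->18, [43]
enqueue(37) -> [43, 37]
enqueue(44) -> [43, 37, 44]
dequeue()->43, [37, 44]
dequeue()->37, [44]

Final queue: [44]


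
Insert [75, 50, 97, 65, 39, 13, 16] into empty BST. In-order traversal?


Insert 75: root
Insert 50: L from 75
Insert 97: R from 75
Insert 65: L from 75 -> R from 50
Insert 39: L from 75 -> L from 50
Insert 13: L from 75 -> L from 50 -> L from 39
Insert 16: L from 75 -> L from 50 -> L from 39 -> R from 13

In-order: [13, 16, 39, 50, 65, 75, 97]


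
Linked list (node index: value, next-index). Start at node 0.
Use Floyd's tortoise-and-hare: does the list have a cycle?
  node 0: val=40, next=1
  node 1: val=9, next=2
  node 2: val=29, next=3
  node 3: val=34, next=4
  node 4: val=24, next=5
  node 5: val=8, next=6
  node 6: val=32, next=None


Floyd's tortoise (slow, +1) and hare (fast, +2):
  init: slow=0, fast=0
  step 1: slow=1, fast=2
  step 2: slow=2, fast=4
  step 3: slow=3, fast=6
  step 4: fast -> None, no cycle

Cycle: no


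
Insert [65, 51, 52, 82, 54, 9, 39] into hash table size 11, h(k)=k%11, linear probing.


Insert 65: h=10 -> slot 10
Insert 51: h=7 -> slot 7
Insert 52: h=8 -> slot 8
Insert 82: h=5 -> slot 5
Insert 54: h=10, 1 probes -> slot 0
Insert 9: h=9 -> slot 9
Insert 39: h=6 -> slot 6

Table: [54, None, None, None, None, 82, 39, 51, 52, 9, 65]


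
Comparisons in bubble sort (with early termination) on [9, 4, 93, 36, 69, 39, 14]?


Algorithm: bubble sort (with early termination)
Input: [9, 4, 93, 36, 69, 39, 14]
Sorted: [4, 9, 14, 36, 39, 69, 93]

20


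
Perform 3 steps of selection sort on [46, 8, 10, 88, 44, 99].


Initial: [46, 8, 10, 88, 44, 99]
Step 1: min=8 at 1
  Swap: [8, 46, 10, 88, 44, 99]
Step 2: min=10 at 2
  Swap: [8, 10, 46, 88, 44, 99]
Step 3: min=44 at 4
  Swap: [8, 10, 44, 88, 46, 99]

After 3 steps: [8, 10, 44, 88, 46, 99]


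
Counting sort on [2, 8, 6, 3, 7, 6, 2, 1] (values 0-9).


Input: [2, 8, 6, 3, 7, 6, 2, 1]
Counts: [0, 1, 2, 1, 0, 0, 2, 1, 1, 0]

Sorted: [1, 2, 2, 3, 6, 6, 7, 8]


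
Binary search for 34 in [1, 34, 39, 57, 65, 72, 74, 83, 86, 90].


Step 1: lo=0, hi=9, mid=4, val=65
Step 2: lo=0, hi=3, mid=1, val=34

Found at index 1


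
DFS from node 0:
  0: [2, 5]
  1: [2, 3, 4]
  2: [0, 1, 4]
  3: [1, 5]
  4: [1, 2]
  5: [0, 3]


Visit 0, push [5, 2]
Visit 2, push [4, 1]
Visit 1, push [4, 3]
Visit 3, push [5]
Visit 5, push []
Visit 4, push []

DFS order: [0, 2, 1, 3, 5, 4]


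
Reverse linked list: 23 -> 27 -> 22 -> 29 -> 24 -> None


Step 1: curr=23, set curr.next=prev(None) | reversed so far: 23
Step 2: curr=27, set curr.next=prev(23) | reversed so far: 27 -> 23
Step 3: curr=22, set curr.next=prev(27) | reversed so far: 22 -> 27 -> 23
Step 4: curr=29, set curr.next=prev(22) | reversed so far: 29 -> 22 -> 27 -> 23
Step 5: curr=24, set curr.next=prev(29) | reversed so far: 24 -> 29 -> 22 -> 27 -> 23

24 -> 29 -> 22 -> 27 -> 23 -> None


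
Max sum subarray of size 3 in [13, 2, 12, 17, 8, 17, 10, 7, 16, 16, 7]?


[0:3]: 27
[1:4]: 31
[2:5]: 37
[3:6]: 42
[4:7]: 35
[5:8]: 34
[6:9]: 33
[7:10]: 39
[8:11]: 39

Max: 42 at [3:6]


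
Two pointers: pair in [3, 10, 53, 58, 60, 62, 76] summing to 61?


lo=0(3)+hi=6(76)=79
lo=0(3)+hi=5(62)=65
lo=0(3)+hi=4(60)=63
lo=0(3)+hi=3(58)=61

Yes: 3+58=61


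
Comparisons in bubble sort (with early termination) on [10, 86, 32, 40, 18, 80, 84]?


Algorithm: bubble sort (with early termination)
Input: [10, 86, 32, 40, 18, 80, 84]
Sorted: [10, 18, 32, 40, 80, 84, 86]

18


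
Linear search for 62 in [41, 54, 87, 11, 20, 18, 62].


i=0: 41!=62
i=1: 54!=62
i=2: 87!=62
i=3: 11!=62
i=4: 20!=62
i=5: 18!=62
i=6: 62==62 found!

Found at 6, 7 comps


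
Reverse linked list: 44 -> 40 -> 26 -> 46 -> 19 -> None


Step 1: curr=44, set curr.next=prev(None) | reversed so far: 44
Step 2: curr=40, set curr.next=prev(44) | reversed so far: 40 -> 44
Step 3: curr=26, set curr.next=prev(40) | reversed so far: 26 -> 40 -> 44
Step 4: curr=46, set curr.next=prev(26) | reversed so far: 46 -> 26 -> 40 -> 44
Step 5: curr=19, set curr.next=prev(46) | reversed so far: 19 -> 46 -> 26 -> 40 -> 44

19 -> 46 -> 26 -> 40 -> 44 -> None


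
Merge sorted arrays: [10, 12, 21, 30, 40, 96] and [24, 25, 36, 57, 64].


Take 10 from A
Take 12 from A
Take 21 from A
Take 24 from B
Take 25 from B
Take 30 from A
Take 36 from B
Take 40 from A
Take 57 from B
Take 64 from B

Merged: [10, 12, 21, 24, 25, 30, 36, 40, 57, 64, 96]


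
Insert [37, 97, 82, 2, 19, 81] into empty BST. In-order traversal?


Insert 37: root
Insert 97: R from 37
Insert 82: R from 37 -> L from 97
Insert 2: L from 37
Insert 19: L from 37 -> R from 2
Insert 81: R from 37 -> L from 97 -> L from 82

In-order: [2, 19, 37, 81, 82, 97]


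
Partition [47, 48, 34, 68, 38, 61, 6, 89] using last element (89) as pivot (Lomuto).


Pivot: 89
  47 <= 89: advance i (no swap)
  48 <= 89: advance i (no swap)
  34 <= 89: advance i (no swap)
  68 <= 89: advance i (no swap)
  38 <= 89: advance i (no swap)
  61 <= 89: advance i (no swap)
  6 <= 89: advance i (no swap)
Place pivot at 7: [47, 48, 34, 68, 38, 61, 6, 89]

Partitioned: [47, 48, 34, 68, 38, 61, 6, 89]


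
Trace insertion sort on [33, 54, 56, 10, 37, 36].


Initial: [33, 54, 56, 10, 37, 36]
Insert 54: [33, 54, 56, 10, 37, 36]
Insert 56: [33, 54, 56, 10, 37, 36]
Insert 10: [10, 33, 54, 56, 37, 36]
Insert 37: [10, 33, 37, 54, 56, 36]
Insert 36: [10, 33, 36, 37, 54, 56]

Sorted: [10, 33, 36, 37, 54, 56]


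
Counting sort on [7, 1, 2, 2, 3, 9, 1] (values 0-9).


Input: [7, 1, 2, 2, 3, 9, 1]
Counts: [0, 2, 2, 1, 0, 0, 0, 1, 0, 1]

Sorted: [1, 1, 2, 2, 3, 7, 9]


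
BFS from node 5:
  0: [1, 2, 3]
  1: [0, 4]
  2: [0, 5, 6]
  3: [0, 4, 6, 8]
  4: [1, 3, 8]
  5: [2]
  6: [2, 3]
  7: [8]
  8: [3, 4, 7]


Visit 5, enqueue [2]
Visit 2, enqueue [0, 6]
Visit 0, enqueue [1, 3]
Visit 6, enqueue []
Visit 1, enqueue [4]
Visit 3, enqueue [8]
Visit 4, enqueue []
Visit 8, enqueue [7]
Visit 7, enqueue []

BFS order: [5, 2, 0, 6, 1, 3, 4, 8, 7]


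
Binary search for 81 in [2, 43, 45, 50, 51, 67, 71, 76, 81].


Step 1: lo=0, hi=8, mid=4, val=51
Step 2: lo=5, hi=8, mid=6, val=71
Step 3: lo=7, hi=8, mid=7, val=76
Step 4: lo=8, hi=8, mid=8, val=81

Found at index 8


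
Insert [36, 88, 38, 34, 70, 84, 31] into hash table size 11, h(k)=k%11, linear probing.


Insert 36: h=3 -> slot 3
Insert 88: h=0 -> slot 0
Insert 38: h=5 -> slot 5
Insert 34: h=1 -> slot 1
Insert 70: h=4 -> slot 4
Insert 84: h=7 -> slot 7
Insert 31: h=9 -> slot 9

Table: [88, 34, None, 36, 70, 38, None, 84, None, 31, None]


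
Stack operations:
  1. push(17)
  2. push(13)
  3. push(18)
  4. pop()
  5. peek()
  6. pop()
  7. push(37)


push(17) -> [17]
push(13) -> [17, 13]
push(18) -> [17, 13, 18]
pop()->18, [17, 13]
peek()->13
pop()->13, [17]
push(37) -> [17, 37]

Final stack: [17, 37]


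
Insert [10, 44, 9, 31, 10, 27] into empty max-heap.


Insert 10: [10]
Insert 44: [44, 10]
Insert 9: [44, 10, 9]
Insert 31: [44, 31, 9, 10]
Insert 10: [44, 31, 9, 10, 10]
Insert 27: [44, 31, 27, 10, 10, 9]

Final heap: [44, 31, 27, 10, 10, 9]


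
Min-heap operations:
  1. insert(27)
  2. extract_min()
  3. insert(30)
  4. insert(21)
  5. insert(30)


insert(27) -> [27]
extract_min()->27, []
insert(30) -> [30]
insert(21) -> [21, 30]
insert(30) -> [21, 30, 30]

Final heap: [21, 30, 30]


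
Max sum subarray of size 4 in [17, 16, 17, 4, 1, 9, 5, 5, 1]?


[0:4]: 54
[1:5]: 38
[2:6]: 31
[3:7]: 19
[4:8]: 20
[5:9]: 20

Max: 54 at [0:4]


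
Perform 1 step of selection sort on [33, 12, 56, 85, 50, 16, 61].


Initial: [33, 12, 56, 85, 50, 16, 61]
Step 1: min=12 at 1
  Swap: [12, 33, 56, 85, 50, 16, 61]

After 1 step: [12, 33, 56, 85, 50, 16, 61]


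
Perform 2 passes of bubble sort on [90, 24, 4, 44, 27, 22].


Initial: [90, 24, 4, 44, 27, 22]
Pass 1: [24, 4, 44, 27, 22, 90] (5 swaps)
Pass 2: [4, 24, 27, 22, 44, 90] (3 swaps)

After 2 passes: [4, 24, 27, 22, 44, 90]


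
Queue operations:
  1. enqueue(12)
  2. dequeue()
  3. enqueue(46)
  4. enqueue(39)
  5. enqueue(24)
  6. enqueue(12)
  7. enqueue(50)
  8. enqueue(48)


enqueue(12) -> [12]
dequeue()->12, []
enqueue(46) -> [46]
enqueue(39) -> [46, 39]
enqueue(24) -> [46, 39, 24]
enqueue(12) -> [46, 39, 24, 12]
enqueue(50) -> [46, 39, 24, 12, 50]
enqueue(48) -> [46, 39, 24, 12, 50, 48]

Final queue: [46, 39, 24, 12, 50, 48]


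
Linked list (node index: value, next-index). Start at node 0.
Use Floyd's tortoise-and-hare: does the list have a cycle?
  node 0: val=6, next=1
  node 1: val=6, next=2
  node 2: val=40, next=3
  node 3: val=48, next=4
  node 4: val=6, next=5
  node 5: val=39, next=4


Floyd's tortoise (slow, +1) and hare (fast, +2):
  init: slow=0, fast=0
  step 1: slow=1, fast=2
  step 2: slow=2, fast=4
  step 3: slow=3, fast=4
  step 4: slow=4, fast=4
  slow == fast at node 4: cycle detected

Cycle: yes


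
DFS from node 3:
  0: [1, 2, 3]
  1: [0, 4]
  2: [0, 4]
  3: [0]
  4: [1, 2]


Visit 3, push [0]
Visit 0, push [2, 1]
Visit 1, push [4]
Visit 4, push [2]
Visit 2, push []

DFS order: [3, 0, 1, 4, 2]


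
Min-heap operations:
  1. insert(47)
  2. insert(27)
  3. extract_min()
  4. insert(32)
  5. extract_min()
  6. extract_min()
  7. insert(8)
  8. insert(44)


insert(47) -> [47]
insert(27) -> [27, 47]
extract_min()->27, [47]
insert(32) -> [32, 47]
extract_min()->32, [47]
extract_min()->47, []
insert(8) -> [8]
insert(44) -> [8, 44]

Final heap: [8, 44]


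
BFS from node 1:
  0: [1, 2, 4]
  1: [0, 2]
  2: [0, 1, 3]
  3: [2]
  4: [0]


Visit 1, enqueue [0, 2]
Visit 0, enqueue [4]
Visit 2, enqueue [3]
Visit 4, enqueue []
Visit 3, enqueue []

BFS order: [1, 0, 2, 4, 3]


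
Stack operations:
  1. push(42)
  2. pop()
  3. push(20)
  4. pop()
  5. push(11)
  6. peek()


push(42) -> [42]
pop()->42, []
push(20) -> [20]
pop()->20, []
push(11) -> [11]
peek()->11

Final stack: [11]


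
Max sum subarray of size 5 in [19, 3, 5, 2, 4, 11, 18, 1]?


[0:5]: 33
[1:6]: 25
[2:7]: 40
[3:8]: 36

Max: 40 at [2:7]


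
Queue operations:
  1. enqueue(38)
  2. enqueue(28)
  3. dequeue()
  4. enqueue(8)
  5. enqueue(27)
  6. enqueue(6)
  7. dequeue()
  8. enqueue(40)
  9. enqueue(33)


enqueue(38) -> [38]
enqueue(28) -> [38, 28]
dequeue()->38, [28]
enqueue(8) -> [28, 8]
enqueue(27) -> [28, 8, 27]
enqueue(6) -> [28, 8, 27, 6]
dequeue()->28, [8, 27, 6]
enqueue(40) -> [8, 27, 6, 40]
enqueue(33) -> [8, 27, 6, 40, 33]

Final queue: [8, 27, 6, 40, 33]


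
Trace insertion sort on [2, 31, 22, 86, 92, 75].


Initial: [2, 31, 22, 86, 92, 75]
Insert 31: [2, 31, 22, 86, 92, 75]
Insert 22: [2, 22, 31, 86, 92, 75]
Insert 86: [2, 22, 31, 86, 92, 75]
Insert 92: [2, 22, 31, 86, 92, 75]
Insert 75: [2, 22, 31, 75, 86, 92]

Sorted: [2, 22, 31, 75, 86, 92]


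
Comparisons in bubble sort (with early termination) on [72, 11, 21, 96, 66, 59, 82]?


Algorithm: bubble sort (with early termination)
Input: [72, 11, 21, 96, 66, 59, 82]
Sorted: [11, 21, 59, 66, 72, 82, 96]

18


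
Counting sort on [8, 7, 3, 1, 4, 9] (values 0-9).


Input: [8, 7, 3, 1, 4, 9]
Counts: [0, 1, 0, 1, 1, 0, 0, 1, 1, 1]

Sorted: [1, 3, 4, 7, 8, 9]


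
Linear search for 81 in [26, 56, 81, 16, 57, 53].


i=0: 26!=81
i=1: 56!=81
i=2: 81==81 found!

Found at 2, 3 comps


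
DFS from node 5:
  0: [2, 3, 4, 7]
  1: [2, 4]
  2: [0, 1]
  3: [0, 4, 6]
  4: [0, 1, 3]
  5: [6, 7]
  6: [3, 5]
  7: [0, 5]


Visit 5, push [7, 6]
Visit 6, push [3]
Visit 3, push [4, 0]
Visit 0, push [7, 4, 2]
Visit 2, push [1]
Visit 1, push [4]
Visit 4, push []
Visit 7, push []

DFS order: [5, 6, 3, 0, 2, 1, 4, 7]


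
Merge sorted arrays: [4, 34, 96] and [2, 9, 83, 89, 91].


Take 2 from B
Take 4 from A
Take 9 from B
Take 34 from A
Take 83 from B
Take 89 from B
Take 91 from B

Merged: [2, 4, 9, 34, 83, 89, 91, 96]


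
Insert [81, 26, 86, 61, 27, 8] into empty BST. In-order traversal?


Insert 81: root
Insert 26: L from 81
Insert 86: R from 81
Insert 61: L from 81 -> R from 26
Insert 27: L from 81 -> R from 26 -> L from 61
Insert 8: L from 81 -> L from 26

In-order: [8, 26, 27, 61, 81, 86]


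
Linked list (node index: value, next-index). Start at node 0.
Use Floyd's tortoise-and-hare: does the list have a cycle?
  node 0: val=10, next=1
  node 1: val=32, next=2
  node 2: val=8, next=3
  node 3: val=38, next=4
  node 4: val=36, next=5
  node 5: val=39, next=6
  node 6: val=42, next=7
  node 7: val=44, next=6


Floyd's tortoise (slow, +1) and hare (fast, +2):
  init: slow=0, fast=0
  step 1: slow=1, fast=2
  step 2: slow=2, fast=4
  step 3: slow=3, fast=6
  step 4: slow=4, fast=6
  step 5: slow=5, fast=6
  step 6: slow=6, fast=6
  slow == fast at node 6: cycle detected

Cycle: yes


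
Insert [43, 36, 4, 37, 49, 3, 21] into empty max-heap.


Insert 43: [43]
Insert 36: [43, 36]
Insert 4: [43, 36, 4]
Insert 37: [43, 37, 4, 36]
Insert 49: [49, 43, 4, 36, 37]
Insert 3: [49, 43, 4, 36, 37, 3]
Insert 21: [49, 43, 21, 36, 37, 3, 4]

Final heap: [49, 43, 21, 36, 37, 3, 4]


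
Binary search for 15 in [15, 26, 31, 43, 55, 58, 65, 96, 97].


Step 1: lo=0, hi=8, mid=4, val=55
Step 2: lo=0, hi=3, mid=1, val=26
Step 3: lo=0, hi=0, mid=0, val=15

Found at index 0


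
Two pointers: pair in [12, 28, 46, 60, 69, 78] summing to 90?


lo=0(12)+hi=5(78)=90

Yes: 12+78=90


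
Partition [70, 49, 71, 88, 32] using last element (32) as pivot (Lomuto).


Pivot: 32
Place pivot at 0: [32, 49, 71, 88, 70]

Partitioned: [32, 49, 71, 88, 70]


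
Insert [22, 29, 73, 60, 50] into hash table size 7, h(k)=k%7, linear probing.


Insert 22: h=1 -> slot 1
Insert 29: h=1, 1 probes -> slot 2
Insert 73: h=3 -> slot 3
Insert 60: h=4 -> slot 4
Insert 50: h=1, 4 probes -> slot 5

Table: [None, 22, 29, 73, 60, 50, None]


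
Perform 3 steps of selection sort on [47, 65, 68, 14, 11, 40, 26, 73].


Initial: [47, 65, 68, 14, 11, 40, 26, 73]
Step 1: min=11 at 4
  Swap: [11, 65, 68, 14, 47, 40, 26, 73]
Step 2: min=14 at 3
  Swap: [11, 14, 68, 65, 47, 40, 26, 73]
Step 3: min=26 at 6
  Swap: [11, 14, 26, 65, 47, 40, 68, 73]

After 3 steps: [11, 14, 26, 65, 47, 40, 68, 73]


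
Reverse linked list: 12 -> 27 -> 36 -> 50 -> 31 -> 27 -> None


Step 1: curr=12, set curr.next=prev(None) | reversed so far: 12
Step 2: curr=27, set curr.next=prev(12) | reversed so far: 27 -> 12
Step 3: curr=36, set curr.next=prev(27) | reversed so far: 36 -> 27 -> 12
Step 4: curr=50, set curr.next=prev(36) | reversed so far: 50 -> 36 -> 27 -> 12
Step 5: curr=31, set curr.next=prev(50) | reversed so far: 31 -> 50 -> 36 -> 27 -> 12
Step 6: curr=27, set curr.next=prev(31) | reversed so far: 27 -> 31 -> 50 -> 36 -> 27 -> 12

27 -> 31 -> 50 -> 36 -> 27 -> 12 -> None


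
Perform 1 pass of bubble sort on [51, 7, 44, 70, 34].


Initial: [51, 7, 44, 70, 34]
Pass 1: [7, 44, 51, 34, 70] (3 swaps)

After 1 pass: [7, 44, 51, 34, 70]


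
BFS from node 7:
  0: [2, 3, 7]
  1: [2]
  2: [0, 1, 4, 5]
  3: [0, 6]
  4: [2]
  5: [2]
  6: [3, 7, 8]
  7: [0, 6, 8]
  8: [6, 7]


Visit 7, enqueue [0, 6, 8]
Visit 0, enqueue [2, 3]
Visit 6, enqueue []
Visit 8, enqueue []
Visit 2, enqueue [1, 4, 5]
Visit 3, enqueue []
Visit 1, enqueue []
Visit 4, enqueue []
Visit 5, enqueue []

BFS order: [7, 0, 6, 8, 2, 3, 1, 4, 5]


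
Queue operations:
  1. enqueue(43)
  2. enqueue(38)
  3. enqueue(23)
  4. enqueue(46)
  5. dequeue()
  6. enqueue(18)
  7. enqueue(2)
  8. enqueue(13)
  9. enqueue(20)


enqueue(43) -> [43]
enqueue(38) -> [43, 38]
enqueue(23) -> [43, 38, 23]
enqueue(46) -> [43, 38, 23, 46]
dequeue()->43, [38, 23, 46]
enqueue(18) -> [38, 23, 46, 18]
enqueue(2) -> [38, 23, 46, 18, 2]
enqueue(13) -> [38, 23, 46, 18, 2, 13]
enqueue(20) -> [38, 23, 46, 18, 2, 13, 20]

Final queue: [38, 23, 46, 18, 2, 13, 20]


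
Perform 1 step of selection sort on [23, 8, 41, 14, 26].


Initial: [23, 8, 41, 14, 26]
Step 1: min=8 at 1
  Swap: [8, 23, 41, 14, 26]

After 1 step: [8, 23, 41, 14, 26]


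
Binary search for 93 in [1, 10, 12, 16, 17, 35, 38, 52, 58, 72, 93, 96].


Step 1: lo=0, hi=11, mid=5, val=35
Step 2: lo=6, hi=11, mid=8, val=58
Step 3: lo=9, hi=11, mid=10, val=93

Found at index 10


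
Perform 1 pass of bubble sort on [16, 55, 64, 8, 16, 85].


Initial: [16, 55, 64, 8, 16, 85]
Pass 1: [16, 55, 8, 16, 64, 85] (2 swaps)

After 1 pass: [16, 55, 8, 16, 64, 85]


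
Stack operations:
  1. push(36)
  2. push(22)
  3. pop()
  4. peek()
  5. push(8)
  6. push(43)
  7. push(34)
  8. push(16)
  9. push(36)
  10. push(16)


push(36) -> [36]
push(22) -> [36, 22]
pop()->22, [36]
peek()->36
push(8) -> [36, 8]
push(43) -> [36, 8, 43]
push(34) -> [36, 8, 43, 34]
push(16) -> [36, 8, 43, 34, 16]
push(36) -> [36, 8, 43, 34, 16, 36]
push(16) -> [36, 8, 43, 34, 16, 36, 16]

Final stack: [36, 8, 43, 34, 16, 36, 16]


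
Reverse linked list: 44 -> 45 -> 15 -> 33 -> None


Step 1: curr=44, set curr.next=prev(None) | reversed so far: 44
Step 2: curr=45, set curr.next=prev(44) | reversed so far: 45 -> 44
Step 3: curr=15, set curr.next=prev(45) | reversed so far: 15 -> 45 -> 44
Step 4: curr=33, set curr.next=prev(15) | reversed so far: 33 -> 15 -> 45 -> 44

33 -> 15 -> 45 -> 44 -> None


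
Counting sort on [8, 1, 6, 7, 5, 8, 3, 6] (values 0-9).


Input: [8, 1, 6, 7, 5, 8, 3, 6]
Counts: [0, 1, 0, 1, 0, 1, 2, 1, 2, 0]

Sorted: [1, 3, 5, 6, 6, 7, 8, 8]


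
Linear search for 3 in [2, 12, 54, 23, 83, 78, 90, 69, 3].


i=0: 2!=3
i=1: 12!=3
i=2: 54!=3
i=3: 23!=3
i=4: 83!=3
i=5: 78!=3
i=6: 90!=3
i=7: 69!=3
i=8: 3==3 found!

Found at 8, 9 comps


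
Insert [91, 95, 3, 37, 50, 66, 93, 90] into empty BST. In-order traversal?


Insert 91: root
Insert 95: R from 91
Insert 3: L from 91
Insert 37: L from 91 -> R from 3
Insert 50: L from 91 -> R from 3 -> R from 37
Insert 66: L from 91 -> R from 3 -> R from 37 -> R from 50
Insert 93: R from 91 -> L from 95
Insert 90: L from 91 -> R from 3 -> R from 37 -> R from 50 -> R from 66

In-order: [3, 37, 50, 66, 90, 91, 93, 95]


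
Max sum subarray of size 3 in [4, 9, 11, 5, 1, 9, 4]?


[0:3]: 24
[1:4]: 25
[2:5]: 17
[3:6]: 15
[4:7]: 14

Max: 25 at [1:4]


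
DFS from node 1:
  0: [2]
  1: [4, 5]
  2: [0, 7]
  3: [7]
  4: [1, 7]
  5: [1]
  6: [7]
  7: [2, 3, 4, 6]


Visit 1, push [5, 4]
Visit 4, push [7]
Visit 7, push [6, 3, 2]
Visit 2, push [0]
Visit 0, push []
Visit 3, push []
Visit 6, push []
Visit 5, push []

DFS order: [1, 4, 7, 2, 0, 3, 6, 5]


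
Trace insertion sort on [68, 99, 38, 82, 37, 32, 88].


Initial: [68, 99, 38, 82, 37, 32, 88]
Insert 99: [68, 99, 38, 82, 37, 32, 88]
Insert 38: [38, 68, 99, 82, 37, 32, 88]
Insert 82: [38, 68, 82, 99, 37, 32, 88]
Insert 37: [37, 38, 68, 82, 99, 32, 88]
Insert 32: [32, 37, 38, 68, 82, 99, 88]
Insert 88: [32, 37, 38, 68, 82, 88, 99]

Sorted: [32, 37, 38, 68, 82, 88, 99]


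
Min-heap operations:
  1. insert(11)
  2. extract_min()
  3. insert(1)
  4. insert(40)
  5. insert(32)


insert(11) -> [11]
extract_min()->11, []
insert(1) -> [1]
insert(40) -> [1, 40]
insert(32) -> [1, 40, 32]

Final heap: [1, 40, 32]


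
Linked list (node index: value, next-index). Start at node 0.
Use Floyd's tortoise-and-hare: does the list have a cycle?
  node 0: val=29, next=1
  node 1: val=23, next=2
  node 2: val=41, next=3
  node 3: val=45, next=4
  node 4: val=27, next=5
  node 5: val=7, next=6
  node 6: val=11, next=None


Floyd's tortoise (slow, +1) and hare (fast, +2):
  init: slow=0, fast=0
  step 1: slow=1, fast=2
  step 2: slow=2, fast=4
  step 3: slow=3, fast=6
  step 4: fast -> None, no cycle

Cycle: no


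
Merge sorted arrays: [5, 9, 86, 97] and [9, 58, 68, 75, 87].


Take 5 from A
Take 9 from A
Take 9 from B
Take 58 from B
Take 68 from B
Take 75 from B
Take 86 from A
Take 87 from B

Merged: [5, 9, 9, 58, 68, 75, 86, 87, 97]


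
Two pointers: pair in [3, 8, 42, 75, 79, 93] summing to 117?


lo=0(3)+hi=5(93)=96
lo=1(8)+hi=5(93)=101
lo=2(42)+hi=5(93)=135
lo=2(42)+hi=4(79)=121
lo=2(42)+hi=3(75)=117

Yes: 42+75=117


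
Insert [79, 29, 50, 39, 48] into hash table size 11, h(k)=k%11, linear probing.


Insert 79: h=2 -> slot 2
Insert 29: h=7 -> slot 7
Insert 50: h=6 -> slot 6
Insert 39: h=6, 2 probes -> slot 8
Insert 48: h=4 -> slot 4

Table: [None, None, 79, None, 48, None, 50, 29, 39, None, None]


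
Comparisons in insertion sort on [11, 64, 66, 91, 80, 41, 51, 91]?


Algorithm: insertion sort
Input: [11, 64, 66, 91, 80, 41, 51, 91]
Sorted: [11, 41, 51, 64, 66, 80, 91, 91]

16


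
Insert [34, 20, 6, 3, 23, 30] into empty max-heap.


Insert 34: [34]
Insert 20: [34, 20]
Insert 6: [34, 20, 6]
Insert 3: [34, 20, 6, 3]
Insert 23: [34, 23, 6, 3, 20]
Insert 30: [34, 23, 30, 3, 20, 6]

Final heap: [34, 23, 30, 3, 20, 6]


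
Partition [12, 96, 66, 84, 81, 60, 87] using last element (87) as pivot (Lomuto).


Pivot: 87
  12 <= 87: advance i (no swap)
  66 <= 87: swap -> [12, 66, 96, 84, 81, 60, 87]
  84 <= 87: swap -> [12, 66, 84, 96, 81, 60, 87]
  81 <= 87: swap -> [12, 66, 84, 81, 96, 60, 87]
  60 <= 87: swap -> [12, 66, 84, 81, 60, 96, 87]
Place pivot at 5: [12, 66, 84, 81, 60, 87, 96]

Partitioned: [12, 66, 84, 81, 60, 87, 96]


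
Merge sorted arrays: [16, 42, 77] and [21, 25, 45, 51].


Take 16 from A
Take 21 from B
Take 25 from B
Take 42 from A
Take 45 from B
Take 51 from B

Merged: [16, 21, 25, 42, 45, 51, 77]


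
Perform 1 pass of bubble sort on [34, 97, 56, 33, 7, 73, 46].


Initial: [34, 97, 56, 33, 7, 73, 46]
Pass 1: [34, 56, 33, 7, 73, 46, 97] (5 swaps)

After 1 pass: [34, 56, 33, 7, 73, 46, 97]


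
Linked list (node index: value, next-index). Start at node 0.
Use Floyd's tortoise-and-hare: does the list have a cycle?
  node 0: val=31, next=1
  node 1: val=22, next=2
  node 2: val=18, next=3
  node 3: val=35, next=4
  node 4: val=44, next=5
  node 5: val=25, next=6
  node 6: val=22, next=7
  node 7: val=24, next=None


Floyd's tortoise (slow, +1) and hare (fast, +2):
  init: slow=0, fast=0
  step 1: slow=1, fast=2
  step 2: slow=2, fast=4
  step 3: slow=3, fast=6
  step 4: fast 6->7->None, no cycle

Cycle: no


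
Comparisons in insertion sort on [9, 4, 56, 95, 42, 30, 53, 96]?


Algorithm: insertion sort
Input: [9, 4, 56, 95, 42, 30, 53, 96]
Sorted: [4, 9, 30, 42, 53, 56, 95, 96]

14


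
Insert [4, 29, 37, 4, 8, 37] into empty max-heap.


Insert 4: [4]
Insert 29: [29, 4]
Insert 37: [37, 4, 29]
Insert 4: [37, 4, 29, 4]
Insert 8: [37, 8, 29, 4, 4]
Insert 37: [37, 8, 37, 4, 4, 29]

Final heap: [37, 8, 37, 4, 4, 29]


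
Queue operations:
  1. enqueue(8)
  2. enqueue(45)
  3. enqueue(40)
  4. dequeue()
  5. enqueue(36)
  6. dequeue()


enqueue(8) -> [8]
enqueue(45) -> [8, 45]
enqueue(40) -> [8, 45, 40]
dequeue()->8, [45, 40]
enqueue(36) -> [45, 40, 36]
dequeue()->45, [40, 36]

Final queue: [40, 36]


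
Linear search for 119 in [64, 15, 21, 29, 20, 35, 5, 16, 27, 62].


i=0: 64!=119
i=1: 15!=119
i=2: 21!=119
i=3: 29!=119
i=4: 20!=119
i=5: 35!=119
i=6: 5!=119
i=7: 16!=119
i=8: 27!=119
i=9: 62!=119

Not found, 10 comps


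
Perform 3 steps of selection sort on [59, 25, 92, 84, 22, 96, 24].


Initial: [59, 25, 92, 84, 22, 96, 24]
Step 1: min=22 at 4
  Swap: [22, 25, 92, 84, 59, 96, 24]
Step 2: min=24 at 6
  Swap: [22, 24, 92, 84, 59, 96, 25]
Step 3: min=25 at 6
  Swap: [22, 24, 25, 84, 59, 96, 92]

After 3 steps: [22, 24, 25, 84, 59, 96, 92]


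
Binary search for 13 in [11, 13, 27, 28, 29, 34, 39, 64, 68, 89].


Step 1: lo=0, hi=9, mid=4, val=29
Step 2: lo=0, hi=3, mid=1, val=13

Found at index 1


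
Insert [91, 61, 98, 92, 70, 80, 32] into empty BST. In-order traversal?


Insert 91: root
Insert 61: L from 91
Insert 98: R from 91
Insert 92: R from 91 -> L from 98
Insert 70: L from 91 -> R from 61
Insert 80: L from 91 -> R from 61 -> R from 70
Insert 32: L from 91 -> L from 61

In-order: [32, 61, 70, 80, 91, 92, 98]


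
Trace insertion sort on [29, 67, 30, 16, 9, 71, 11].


Initial: [29, 67, 30, 16, 9, 71, 11]
Insert 67: [29, 67, 30, 16, 9, 71, 11]
Insert 30: [29, 30, 67, 16, 9, 71, 11]
Insert 16: [16, 29, 30, 67, 9, 71, 11]
Insert 9: [9, 16, 29, 30, 67, 71, 11]
Insert 71: [9, 16, 29, 30, 67, 71, 11]
Insert 11: [9, 11, 16, 29, 30, 67, 71]

Sorted: [9, 11, 16, 29, 30, 67, 71]


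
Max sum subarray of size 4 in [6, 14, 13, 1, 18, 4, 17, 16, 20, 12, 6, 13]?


[0:4]: 34
[1:5]: 46
[2:6]: 36
[3:7]: 40
[4:8]: 55
[5:9]: 57
[6:10]: 65
[7:11]: 54
[8:12]: 51

Max: 65 at [6:10]


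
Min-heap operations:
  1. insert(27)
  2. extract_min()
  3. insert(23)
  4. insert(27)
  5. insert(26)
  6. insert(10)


insert(27) -> [27]
extract_min()->27, []
insert(23) -> [23]
insert(27) -> [23, 27]
insert(26) -> [23, 27, 26]
insert(10) -> [10, 23, 26, 27]

Final heap: [10, 23, 26, 27]


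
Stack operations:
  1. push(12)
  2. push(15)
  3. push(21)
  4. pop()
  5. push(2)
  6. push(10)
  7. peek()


push(12) -> [12]
push(15) -> [12, 15]
push(21) -> [12, 15, 21]
pop()->21, [12, 15]
push(2) -> [12, 15, 2]
push(10) -> [12, 15, 2, 10]
peek()->10

Final stack: [12, 15, 2, 10]


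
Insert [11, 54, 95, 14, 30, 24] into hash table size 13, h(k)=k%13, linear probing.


Insert 11: h=11 -> slot 11
Insert 54: h=2 -> slot 2
Insert 95: h=4 -> slot 4
Insert 14: h=1 -> slot 1
Insert 30: h=4, 1 probes -> slot 5
Insert 24: h=11, 1 probes -> slot 12

Table: [None, 14, 54, None, 95, 30, None, None, None, None, None, 11, 24]


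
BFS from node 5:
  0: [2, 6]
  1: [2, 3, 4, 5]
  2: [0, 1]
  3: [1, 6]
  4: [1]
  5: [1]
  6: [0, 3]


Visit 5, enqueue [1]
Visit 1, enqueue [2, 3, 4]
Visit 2, enqueue [0]
Visit 3, enqueue [6]
Visit 4, enqueue []
Visit 0, enqueue []
Visit 6, enqueue []

BFS order: [5, 1, 2, 3, 4, 0, 6]


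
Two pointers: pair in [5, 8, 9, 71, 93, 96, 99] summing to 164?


lo=0(5)+hi=6(99)=104
lo=1(8)+hi=6(99)=107
lo=2(9)+hi=6(99)=108
lo=3(71)+hi=6(99)=170
lo=3(71)+hi=5(96)=167
lo=3(71)+hi=4(93)=164

Yes: 71+93=164


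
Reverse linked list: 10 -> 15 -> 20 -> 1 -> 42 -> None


Step 1: curr=10, set curr.next=prev(None) | reversed so far: 10
Step 2: curr=15, set curr.next=prev(10) | reversed so far: 15 -> 10
Step 3: curr=20, set curr.next=prev(15) | reversed so far: 20 -> 15 -> 10
Step 4: curr=1, set curr.next=prev(20) | reversed so far: 1 -> 20 -> 15 -> 10
Step 5: curr=42, set curr.next=prev(1) | reversed so far: 42 -> 1 -> 20 -> 15 -> 10

42 -> 1 -> 20 -> 15 -> 10 -> None


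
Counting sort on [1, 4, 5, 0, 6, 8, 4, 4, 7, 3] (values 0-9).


Input: [1, 4, 5, 0, 6, 8, 4, 4, 7, 3]
Counts: [1, 1, 0, 1, 3, 1, 1, 1, 1, 0]

Sorted: [0, 1, 3, 4, 4, 4, 5, 6, 7, 8]


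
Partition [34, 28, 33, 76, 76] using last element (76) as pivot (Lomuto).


Pivot: 76
  34 <= 76: advance i (no swap)
  28 <= 76: advance i (no swap)
  33 <= 76: advance i (no swap)
  76 <= 76: advance i (no swap)
Place pivot at 4: [34, 28, 33, 76, 76]

Partitioned: [34, 28, 33, 76, 76]


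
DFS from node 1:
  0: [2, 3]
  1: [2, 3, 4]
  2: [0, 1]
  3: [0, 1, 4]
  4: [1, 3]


Visit 1, push [4, 3, 2]
Visit 2, push [0]
Visit 0, push [3]
Visit 3, push [4]
Visit 4, push []

DFS order: [1, 2, 0, 3, 4]


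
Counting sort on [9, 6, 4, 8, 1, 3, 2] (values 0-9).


Input: [9, 6, 4, 8, 1, 3, 2]
Counts: [0, 1, 1, 1, 1, 0, 1, 0, 1, 1]

Sorted: [1, 2, 3, 4, 6, 8, 9]


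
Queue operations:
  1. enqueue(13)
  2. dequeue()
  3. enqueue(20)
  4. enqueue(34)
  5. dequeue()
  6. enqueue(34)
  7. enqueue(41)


enqueue(13) -> [13]
dequeue()->13, []
enqueue(20) -> [20]
enqueue(34) -> [20, 34]
dequeue()->20, [34]
enqueue(34) -> [34, 34]
enqueue(41) -> [34, 34, 41]

Final queue: [34, 34, 41]


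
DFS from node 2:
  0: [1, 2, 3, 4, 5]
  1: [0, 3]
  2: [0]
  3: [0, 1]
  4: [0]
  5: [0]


Visit 2, push [0]
Visit 0, push [5, 4, 3, 1]
Visit 1, push [3]
Visit 3, push []
Visit 4, push []
Visit 5, push []

DFS order: [2, 0, 1, 3, 4, 5]


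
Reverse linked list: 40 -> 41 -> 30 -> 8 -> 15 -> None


Step 1: curr=40, set curr.next=prev(None) | reversed so far: 40
Step 2: curr=41, set curr.next=prev(40) | reversed so far: 41 -> 40
Step 3: curr=30, set curr.next=prev(41) | reversed so far: 30 -> 41 -> 40
Step 4: curr=8, set curr.next=prev(30) | reversed so far: 8 -> 30 -> 41 -> 40
Step 5: curr=15, set curr.next=prev(8) | reversed so far: 15 -> 8 -> 30 -> 41 -> 40

15 -> 8 -> 30 -> 41 -> 40 -> None


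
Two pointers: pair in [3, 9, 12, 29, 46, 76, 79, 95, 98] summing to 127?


lo=0(3)+hi=8(98)=101
lo=1(9)+hi=8(98)=107
lo=2(12)+hi=8(98)=110
lo=3(29)+hi=8(98)=127

Yes: 29+98=127


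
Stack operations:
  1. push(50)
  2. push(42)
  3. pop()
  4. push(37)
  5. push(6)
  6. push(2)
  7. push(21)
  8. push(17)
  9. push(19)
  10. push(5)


push(50) -> [50]
push(42) -> [50, 42]
pop()->42, [50]
push(37) -> [50, 37]
push(6) -> [50, 37, 6]
push(2) -> [50, 37, 6, 2]
push(21) -> [50, 37, 6, 2, 21]
push(17) -> [50, 37, 6, 2, 21, 17]
push(19) -> [50, 37, 6, 2, 21, 17, 19]
push(5) -> [50, 37, 6, 2, 21, 17, 19, 5]

Final stack: [50, 37, 6, 2, 21, 17, 19, 5]


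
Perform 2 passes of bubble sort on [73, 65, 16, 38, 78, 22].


Initial: [73, 65, 16, 38, 78, 22]
Pass 1: [65, 16, 38, 73, 22, 78] (4 swaps)
Pass 2: [16, 38, 65, 22, 73, 78] (3 swaps)

After 2 passes: [16, 38, 65, 22, 73, 78]


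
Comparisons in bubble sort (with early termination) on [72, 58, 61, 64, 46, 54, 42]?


Algorithm: bubble sort (with early termination)
Input: [72, 58, 61, 64, 46, 54, 42]
Sorted: [42, 46, 54, 58, 61, 64, 72]

21


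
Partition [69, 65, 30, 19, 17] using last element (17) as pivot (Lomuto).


Pivot: 17
Place pivot at 0: [17, 65, 30, 19, 69]

Partitioned: [17, 65, 30, 19, 69]


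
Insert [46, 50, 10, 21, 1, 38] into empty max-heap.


Insert 46: [46]
Insert 50: [50, 46]
Insert 10: [50, 46, 10]
Insert 21: [50, 46, 10, 21]
Insert 1: [50, 46, 10, 21, 1]
Insert 38: [50, 46, 38, 21, 1, 10]

Final heap: [50, 46, 38, 21, 1, 10]


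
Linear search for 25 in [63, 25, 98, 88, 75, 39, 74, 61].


i=0: 63!=25
i=1: 25==25 found!

Found at 1, 2 comps


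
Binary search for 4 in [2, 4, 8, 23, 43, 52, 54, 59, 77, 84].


Step 1: lo=0, hi=9, mid=4, val=43
Step 2: lo=0, hi=3, mid=1, val=4

Found at index 1


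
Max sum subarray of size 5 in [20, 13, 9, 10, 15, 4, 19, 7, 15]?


[0:5]: 67
[1:6]: 51
[2:7]: 57
[3:8]: 55
[4:9]: 60

Max: 67 at [0:5]


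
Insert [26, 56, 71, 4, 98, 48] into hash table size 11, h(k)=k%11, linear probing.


Insert 26: h=4 -> slot 4
Insert 56: h=1 -> slot 1
Insert 71: h=5 -> slot 5
Insert 4: h=4, 2 probes -> slot 6
Insert 98: h=10 -> slot 10
Insert 48: h=4, 3 probes -> slot 7

Table: [None, 56, None, None, 26, 71, 4, 48, None, None, 98]


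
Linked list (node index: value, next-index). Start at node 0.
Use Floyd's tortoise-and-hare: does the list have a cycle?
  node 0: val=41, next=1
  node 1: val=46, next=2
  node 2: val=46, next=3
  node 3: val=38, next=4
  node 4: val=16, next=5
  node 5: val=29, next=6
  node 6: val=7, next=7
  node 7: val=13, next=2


Floyd's tortoise (slow, +1) and hare (fast, +2):
  init: slow=0, fast=0
  step 1: slow=1, fast=2
  step 2: slow=2, fast=4
  step 3: slow=3, fast=6
  step 4: slow=4, fast=2
  step 5: slow=5, fast=4
  step 6: slow=6, fast=6
  slow == fast at node 6: cycle detected

Cycle: yes


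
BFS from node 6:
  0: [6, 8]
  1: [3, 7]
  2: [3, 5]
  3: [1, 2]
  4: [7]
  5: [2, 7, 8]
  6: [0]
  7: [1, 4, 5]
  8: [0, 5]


Visit 6, enqueue [0]
Visit 0, enqueue [8]
Visit 8, enqueue [5]
Visit 5, enqueue [2, 7]
Visit 2, enqueue [3]
Visit 7, enqueue [1, 4]
Visit 3, enqueue []
Visit 1, enqueue []
Visit 4, enqueue []

BFS order: [6, 0, 8, 5, 2, 7, 3, 1, 4]


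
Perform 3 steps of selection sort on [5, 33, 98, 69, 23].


Initial: [5, 33, 98, 69, 23]
Step 1: min=5 at 0
  Swap: [5, 33, 98, 69, 23]
Step 2: min=23 at 4
  Swap: [5, 23, 98, 69, 33]
Step 3: min=33 at 4
  Swap: [5, 23, 33, 69, 98]

After 3 steps: [5, 23, 33, 69, 98]


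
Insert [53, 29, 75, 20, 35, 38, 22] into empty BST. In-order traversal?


Insert 53: root
Insert 29: L from 53
Insert 75: R from 53
Insert 20: L from 53 -> L from 29
Insert 35: L from 53 -> R from 29
Insert 38: L from 53 -> R from 29 -> R from 35
Insert 22: L from 53 -> L from 29 -> R from 20

In-order: [20, 22, 29, 35, 38, 53, 75]


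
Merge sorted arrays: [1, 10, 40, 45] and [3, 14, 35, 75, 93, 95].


Take 1 from A
Take 3 from B
Take 10 from A
Take 14 from B
Take 35 from B
Take 40 from A
Take 45 from A

Merged: [1, 3, 10, 14, 35, 40, 45, 75, 93, 95]


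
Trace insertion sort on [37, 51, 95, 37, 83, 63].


Initial: [37, 51, 95, 37, 83, 63]
Insert 51: [37, 51, 95, 37, 83, 63]
Insert 95: [37, 51, 95, 37, 83, 63]
Insert 37: [37, 37, 51, 95, 83, 63]
Insert 83: [37, 37, 51, 83, 95, 63]
Insert 63: [37, 37, 51, 63, 83, 95]

Sorted: [37, 37, 51, 63, 83, 95]


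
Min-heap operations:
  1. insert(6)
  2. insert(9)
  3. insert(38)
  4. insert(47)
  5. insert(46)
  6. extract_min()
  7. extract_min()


insert(6) -> [6]
insert(9) -> [6, 9]
insert(38) -> [6, 9, 38]
insert(47) -> [6, 9, 38, 47]
insert(46) -> [6, 9, 38, 47, 46]
extract_min()->6, [9, 46, 38, 47]
extract_min()->9, [38, 46, 47]

Final heap: [38, 46, 47]


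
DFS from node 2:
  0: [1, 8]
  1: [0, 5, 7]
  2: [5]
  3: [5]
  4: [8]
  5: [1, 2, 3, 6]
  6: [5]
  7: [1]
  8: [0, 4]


Visit 2, push [5]
Visit 5, push [6, 3, 1]
Visit 1, push [7, 0]
Visit 0, push [8]
Visit 8, push [4]
Visit 4, push []
Visit 7, push []
Visit 3, push []
Visit 6, push []

DFS order: [2, 5, 1, 0, 8, 4, 7, 3, 6]


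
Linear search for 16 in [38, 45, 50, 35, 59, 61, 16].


i=0: 38!=16
i=1: 45!=16
i=2: 50!=16
i=3: 35!=16
i=4: 59!=16
i=5: 61!=16
i=6: 16==16 found!

Found at 6, 7 comps
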